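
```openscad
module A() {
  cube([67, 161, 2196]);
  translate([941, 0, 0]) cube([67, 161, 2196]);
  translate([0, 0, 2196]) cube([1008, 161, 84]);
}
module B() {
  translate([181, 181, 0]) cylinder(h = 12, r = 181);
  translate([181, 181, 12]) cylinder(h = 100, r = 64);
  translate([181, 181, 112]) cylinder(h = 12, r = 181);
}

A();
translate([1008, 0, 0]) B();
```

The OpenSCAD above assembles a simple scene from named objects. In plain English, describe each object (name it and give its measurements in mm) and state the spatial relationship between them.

A is a rectangular door frame: two vertical jambs of 67×161 mm section, 2196 mm tall, with a clear opening 874 mm wide between their inner faces. A header 84 mm tall and 161 mm deep lies on top of the jambs and spans the full outside width.

B is a spool: two coaxial disc flanges of radius 181 mm and thickness 12 mm, joined by a core cylinder of radius 64 mm and height 100 mm. The lower flange rests on z = 0 and the three cylinders share a vertical axis.

The spool is against the door frame's +x side, with their −y faces flush.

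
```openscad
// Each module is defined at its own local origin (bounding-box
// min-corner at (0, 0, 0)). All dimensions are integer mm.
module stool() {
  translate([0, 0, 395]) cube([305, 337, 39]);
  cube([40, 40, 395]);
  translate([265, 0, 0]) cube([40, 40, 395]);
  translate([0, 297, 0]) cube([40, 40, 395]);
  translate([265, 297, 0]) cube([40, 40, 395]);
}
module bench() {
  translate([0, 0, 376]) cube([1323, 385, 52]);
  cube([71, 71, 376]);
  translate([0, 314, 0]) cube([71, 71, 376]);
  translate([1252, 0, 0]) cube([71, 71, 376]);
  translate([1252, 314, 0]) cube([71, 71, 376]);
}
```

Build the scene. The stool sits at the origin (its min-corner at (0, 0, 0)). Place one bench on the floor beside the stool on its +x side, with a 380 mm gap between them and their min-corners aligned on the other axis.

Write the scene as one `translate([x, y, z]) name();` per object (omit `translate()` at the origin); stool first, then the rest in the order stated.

stool();
translate([685, 0, 0]) bench();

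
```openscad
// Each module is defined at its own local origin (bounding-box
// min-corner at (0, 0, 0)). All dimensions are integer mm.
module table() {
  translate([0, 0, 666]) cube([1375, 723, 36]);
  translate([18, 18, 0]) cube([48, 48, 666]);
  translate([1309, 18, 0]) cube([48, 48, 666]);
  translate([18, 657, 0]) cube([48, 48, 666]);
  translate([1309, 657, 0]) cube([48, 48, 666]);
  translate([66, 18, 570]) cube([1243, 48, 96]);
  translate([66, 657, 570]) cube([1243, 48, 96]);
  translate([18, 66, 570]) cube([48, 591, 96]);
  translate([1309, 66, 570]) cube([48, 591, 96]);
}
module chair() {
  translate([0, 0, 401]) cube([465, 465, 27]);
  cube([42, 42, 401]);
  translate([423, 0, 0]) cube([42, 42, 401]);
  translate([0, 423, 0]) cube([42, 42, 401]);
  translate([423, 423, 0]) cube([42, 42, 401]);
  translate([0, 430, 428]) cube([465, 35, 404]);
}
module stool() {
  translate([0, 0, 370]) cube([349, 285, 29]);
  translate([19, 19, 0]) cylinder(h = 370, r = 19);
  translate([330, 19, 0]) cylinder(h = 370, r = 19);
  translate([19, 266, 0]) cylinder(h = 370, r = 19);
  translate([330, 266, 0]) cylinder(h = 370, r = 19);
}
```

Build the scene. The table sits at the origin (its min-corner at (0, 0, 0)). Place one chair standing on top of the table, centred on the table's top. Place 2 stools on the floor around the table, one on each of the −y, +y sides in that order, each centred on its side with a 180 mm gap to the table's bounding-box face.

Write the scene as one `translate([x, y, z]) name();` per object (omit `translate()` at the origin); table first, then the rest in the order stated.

table();
translate([455, 129, 702]) chair();
translate([513, -465, 0]) stool();
translate([513, 903, 0]) stool();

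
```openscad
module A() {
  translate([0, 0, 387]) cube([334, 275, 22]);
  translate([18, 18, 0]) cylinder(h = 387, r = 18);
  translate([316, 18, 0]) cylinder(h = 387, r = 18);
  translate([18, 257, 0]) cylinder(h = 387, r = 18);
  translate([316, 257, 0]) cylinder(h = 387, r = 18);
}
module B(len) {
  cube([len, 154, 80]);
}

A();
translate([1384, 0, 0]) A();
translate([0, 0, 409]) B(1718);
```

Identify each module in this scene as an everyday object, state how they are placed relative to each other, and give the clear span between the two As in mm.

Second stool starts at x = 1384; first ends at x = 334; clear span = 1384 − 334 = 1050 mm.

A is a stool. B is a beam. A beam spans the tops of two stools. The clear span between the two stools is 1050 mm.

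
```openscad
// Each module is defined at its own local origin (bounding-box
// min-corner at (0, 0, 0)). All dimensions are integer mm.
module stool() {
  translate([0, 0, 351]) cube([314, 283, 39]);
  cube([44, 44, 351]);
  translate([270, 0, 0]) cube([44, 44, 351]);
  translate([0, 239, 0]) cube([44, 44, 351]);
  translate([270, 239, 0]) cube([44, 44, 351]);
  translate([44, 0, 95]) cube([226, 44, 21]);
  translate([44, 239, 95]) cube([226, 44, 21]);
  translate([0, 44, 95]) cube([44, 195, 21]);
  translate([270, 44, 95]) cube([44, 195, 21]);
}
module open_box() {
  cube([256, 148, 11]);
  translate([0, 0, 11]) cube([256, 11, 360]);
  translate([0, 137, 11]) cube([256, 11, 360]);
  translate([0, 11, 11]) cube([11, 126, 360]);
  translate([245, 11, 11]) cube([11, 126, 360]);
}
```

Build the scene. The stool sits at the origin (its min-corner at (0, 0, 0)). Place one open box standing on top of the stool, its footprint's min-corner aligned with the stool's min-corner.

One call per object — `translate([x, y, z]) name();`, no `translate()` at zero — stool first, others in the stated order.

stool();
translate([0, 0, 390]) open_box();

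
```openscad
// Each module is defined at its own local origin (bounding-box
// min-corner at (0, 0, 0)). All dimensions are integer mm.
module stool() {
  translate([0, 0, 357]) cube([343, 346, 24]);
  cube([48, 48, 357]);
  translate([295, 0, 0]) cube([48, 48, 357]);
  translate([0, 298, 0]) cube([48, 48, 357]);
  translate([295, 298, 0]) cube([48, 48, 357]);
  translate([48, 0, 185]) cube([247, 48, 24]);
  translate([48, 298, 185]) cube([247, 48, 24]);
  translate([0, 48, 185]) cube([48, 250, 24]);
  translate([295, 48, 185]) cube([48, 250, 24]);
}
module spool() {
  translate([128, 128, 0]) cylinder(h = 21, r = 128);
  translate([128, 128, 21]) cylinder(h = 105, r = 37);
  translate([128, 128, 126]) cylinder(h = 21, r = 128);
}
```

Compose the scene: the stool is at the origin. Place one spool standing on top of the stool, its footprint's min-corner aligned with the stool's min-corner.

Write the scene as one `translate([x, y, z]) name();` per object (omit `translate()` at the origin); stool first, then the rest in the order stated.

stool();
translate([0, 0, 381]) spool();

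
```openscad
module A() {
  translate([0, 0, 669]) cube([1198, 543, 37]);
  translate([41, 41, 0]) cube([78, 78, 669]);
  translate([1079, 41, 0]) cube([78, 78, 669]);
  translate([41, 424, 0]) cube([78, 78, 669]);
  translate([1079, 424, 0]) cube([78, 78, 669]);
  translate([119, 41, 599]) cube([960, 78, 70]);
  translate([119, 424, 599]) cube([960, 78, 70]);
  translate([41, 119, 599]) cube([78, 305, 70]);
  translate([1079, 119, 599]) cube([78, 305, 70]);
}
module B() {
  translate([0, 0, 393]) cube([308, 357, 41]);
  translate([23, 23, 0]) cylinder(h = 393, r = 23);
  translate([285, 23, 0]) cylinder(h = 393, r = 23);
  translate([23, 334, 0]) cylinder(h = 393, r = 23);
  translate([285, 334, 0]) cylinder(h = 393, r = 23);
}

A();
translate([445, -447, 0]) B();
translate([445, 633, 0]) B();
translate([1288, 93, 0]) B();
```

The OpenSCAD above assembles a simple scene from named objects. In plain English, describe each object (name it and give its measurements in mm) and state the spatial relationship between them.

A is a table with a 1198×543 mm rectangular top, 37 mm thick, top surface at z = 706 mm, supported by four 78×78 mm square legs, each inset 41 mm from the nearest pair of top edges, running from the floor. Four apron rails, 78 mm thick and 70 mm tall, run between adjacent legs with their top edges flush with the underside of the top and their outer faces flush with the legs' outer faces.

B is a four-legged stool. The seat is 308×357 mm, 41 mm thick, top at z = 434 mm. It stands on four round legs, each 46 mm in diameter, from z = 0 to the seat underside, each leg's axis is inset half a diameter from the nearest pair of seat edges (so the leg's bounding box is flush with the corner).

Three stools sit around the table at the −y, +y, +x sides.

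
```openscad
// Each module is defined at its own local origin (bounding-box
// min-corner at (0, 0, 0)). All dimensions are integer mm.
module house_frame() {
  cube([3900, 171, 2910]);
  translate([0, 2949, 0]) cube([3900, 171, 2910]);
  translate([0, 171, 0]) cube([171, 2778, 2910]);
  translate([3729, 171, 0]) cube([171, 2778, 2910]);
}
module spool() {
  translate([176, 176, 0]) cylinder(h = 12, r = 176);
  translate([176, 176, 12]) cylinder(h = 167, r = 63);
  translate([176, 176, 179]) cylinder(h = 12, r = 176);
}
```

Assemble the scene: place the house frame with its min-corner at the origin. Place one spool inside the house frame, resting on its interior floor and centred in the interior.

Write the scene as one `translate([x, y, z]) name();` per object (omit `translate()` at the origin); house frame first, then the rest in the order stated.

house_frame();
translate([1774, 1384, 0]) spool();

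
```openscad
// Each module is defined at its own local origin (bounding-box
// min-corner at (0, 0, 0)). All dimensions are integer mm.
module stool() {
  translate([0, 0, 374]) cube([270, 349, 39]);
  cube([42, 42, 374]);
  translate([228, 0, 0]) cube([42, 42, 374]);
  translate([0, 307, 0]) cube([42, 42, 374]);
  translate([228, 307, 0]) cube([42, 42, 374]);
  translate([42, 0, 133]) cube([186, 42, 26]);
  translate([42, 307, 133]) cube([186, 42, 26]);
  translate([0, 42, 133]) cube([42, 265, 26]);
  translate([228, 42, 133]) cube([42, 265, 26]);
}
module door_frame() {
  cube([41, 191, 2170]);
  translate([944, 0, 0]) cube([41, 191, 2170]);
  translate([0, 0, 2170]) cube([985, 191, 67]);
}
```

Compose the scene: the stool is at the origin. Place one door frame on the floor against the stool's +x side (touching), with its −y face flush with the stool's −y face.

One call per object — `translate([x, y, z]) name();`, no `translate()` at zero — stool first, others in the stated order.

stool();
translate([270, 0, 0]) door_frame();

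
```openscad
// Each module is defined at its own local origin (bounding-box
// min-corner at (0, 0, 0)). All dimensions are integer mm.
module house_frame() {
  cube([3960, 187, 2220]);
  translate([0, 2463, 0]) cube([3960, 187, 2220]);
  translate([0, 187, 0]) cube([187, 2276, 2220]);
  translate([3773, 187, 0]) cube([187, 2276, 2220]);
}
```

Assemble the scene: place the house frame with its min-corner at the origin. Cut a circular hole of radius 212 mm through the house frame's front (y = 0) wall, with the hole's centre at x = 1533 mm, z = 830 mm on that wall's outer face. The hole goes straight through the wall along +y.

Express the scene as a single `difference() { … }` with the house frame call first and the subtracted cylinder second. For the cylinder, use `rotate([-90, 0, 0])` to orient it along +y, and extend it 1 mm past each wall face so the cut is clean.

difference() {
  house_frame();
  translate([1533, -1, 830]) rotate([-90, 0, 0]) cylinder(h = 189, r = 212);
}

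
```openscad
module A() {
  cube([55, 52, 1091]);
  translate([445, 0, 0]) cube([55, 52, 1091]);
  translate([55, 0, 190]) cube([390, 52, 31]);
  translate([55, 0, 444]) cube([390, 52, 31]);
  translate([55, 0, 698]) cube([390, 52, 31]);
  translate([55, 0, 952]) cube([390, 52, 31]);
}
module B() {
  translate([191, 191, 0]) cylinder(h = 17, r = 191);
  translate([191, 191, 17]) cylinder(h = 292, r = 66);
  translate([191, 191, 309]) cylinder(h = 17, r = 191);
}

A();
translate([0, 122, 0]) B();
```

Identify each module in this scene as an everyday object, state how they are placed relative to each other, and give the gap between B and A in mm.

The spool's nearest face is 70 mm from the ladder's +y face.

A is a ladder. B is a spool. The spool is on the floor beside the ladder on its +y side. The gap between the spool and the ladder is 70 mm.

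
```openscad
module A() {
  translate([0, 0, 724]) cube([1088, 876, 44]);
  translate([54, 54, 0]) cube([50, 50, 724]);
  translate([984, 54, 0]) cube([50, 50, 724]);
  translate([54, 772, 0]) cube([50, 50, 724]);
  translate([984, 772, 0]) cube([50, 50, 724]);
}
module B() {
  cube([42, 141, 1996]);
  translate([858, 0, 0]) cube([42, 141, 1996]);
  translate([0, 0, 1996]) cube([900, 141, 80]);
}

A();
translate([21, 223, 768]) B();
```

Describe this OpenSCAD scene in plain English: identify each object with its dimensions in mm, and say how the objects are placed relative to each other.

A is a table with a 1088×876 mm rectangular top, 44 mm thick, top surface at z = 768 mm, supported by four 50×50 mm square legs, each inset 54 mm from the nearest pair of top edges, running from the floor.

B is a rectangular door frame: two vertical jambs of 42×141 mm section, 1996 mm tall, with a clear opening 816 mm wide between their inner faces. A header 80 mm tall and 141 mm deep lies on top of the jambs and spans the full outside width.

The door frame is on top of the table.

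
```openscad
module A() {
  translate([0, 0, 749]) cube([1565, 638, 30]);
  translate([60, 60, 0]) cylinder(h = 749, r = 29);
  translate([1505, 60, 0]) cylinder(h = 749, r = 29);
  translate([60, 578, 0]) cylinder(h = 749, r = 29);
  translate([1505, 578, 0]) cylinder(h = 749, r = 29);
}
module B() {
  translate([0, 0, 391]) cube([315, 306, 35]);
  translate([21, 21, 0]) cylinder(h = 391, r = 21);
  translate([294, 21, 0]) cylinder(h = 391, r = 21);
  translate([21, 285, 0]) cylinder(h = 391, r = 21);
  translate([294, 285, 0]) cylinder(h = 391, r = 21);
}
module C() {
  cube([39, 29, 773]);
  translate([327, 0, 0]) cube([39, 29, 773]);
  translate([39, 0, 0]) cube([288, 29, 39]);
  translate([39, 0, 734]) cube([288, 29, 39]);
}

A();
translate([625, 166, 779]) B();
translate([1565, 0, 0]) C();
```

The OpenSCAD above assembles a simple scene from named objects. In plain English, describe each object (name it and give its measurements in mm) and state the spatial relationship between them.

A is a rectangular dining table. The top is 1565×638×30 mm with its upper surface at z = 779 mm. It stands on four round legs of 58 mm diameter, each leg's bounding box inset 31 mm from the nearest pair of top edges, running from the floor to the underside of the top.

B is a four-legged stool. The seat is a 315×306×35 mm slab whose top surface is at z = 426 mm; four round legs, each 42 mm in diameter, run from the floor (z = 0) to the underside of the seat, each leg's axis is inset half a diameter from the nearest pair of seat edges (so the leg's bounding box is flush with the corner).

C is a rectangular picture frame lying in the x–z plane (depth along y). The opening is 288 mm wide (x) by 695 mm tall (z), surrounded by a border 39 mm wide on all four sides. The frame is 29 mm deep and is made of two full-height vertical stiles with two horizontal rails fitted between them.

The stool is on top of the table, centred. The picture frame is against the table's +x side, with their −y faces flush.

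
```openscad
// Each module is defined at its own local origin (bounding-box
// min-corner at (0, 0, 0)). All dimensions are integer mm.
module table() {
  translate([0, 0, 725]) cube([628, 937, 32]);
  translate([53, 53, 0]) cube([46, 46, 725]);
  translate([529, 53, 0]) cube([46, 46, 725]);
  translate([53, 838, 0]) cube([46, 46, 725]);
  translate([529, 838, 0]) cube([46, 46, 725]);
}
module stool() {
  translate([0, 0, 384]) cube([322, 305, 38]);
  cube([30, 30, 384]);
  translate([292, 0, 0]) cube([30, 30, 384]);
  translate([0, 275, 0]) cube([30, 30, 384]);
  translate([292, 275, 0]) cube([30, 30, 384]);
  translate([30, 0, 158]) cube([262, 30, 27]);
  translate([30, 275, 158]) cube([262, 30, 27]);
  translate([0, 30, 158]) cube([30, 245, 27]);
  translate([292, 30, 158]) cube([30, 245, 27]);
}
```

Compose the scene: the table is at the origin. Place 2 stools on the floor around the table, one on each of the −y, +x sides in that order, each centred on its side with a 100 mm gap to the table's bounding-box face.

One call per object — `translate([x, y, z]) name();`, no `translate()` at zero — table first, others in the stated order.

table();
translate([153, -405, 0]) stool();
translate([728, 316, 0]) stool();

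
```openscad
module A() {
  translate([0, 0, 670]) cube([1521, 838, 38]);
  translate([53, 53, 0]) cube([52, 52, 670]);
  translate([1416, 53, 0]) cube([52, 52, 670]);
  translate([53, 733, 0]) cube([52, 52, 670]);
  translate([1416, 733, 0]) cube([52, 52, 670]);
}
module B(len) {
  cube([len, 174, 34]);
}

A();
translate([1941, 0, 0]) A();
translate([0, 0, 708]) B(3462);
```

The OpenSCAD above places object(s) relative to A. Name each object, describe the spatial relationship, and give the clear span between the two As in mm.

Second table starts at x = 1941; first ends at x = 1521; clear span = 1941 − 1521 = 420 mm.

A is a table. B is a beam. A beam spans the tops of two tables. The clear span between the two tables is 420 mm.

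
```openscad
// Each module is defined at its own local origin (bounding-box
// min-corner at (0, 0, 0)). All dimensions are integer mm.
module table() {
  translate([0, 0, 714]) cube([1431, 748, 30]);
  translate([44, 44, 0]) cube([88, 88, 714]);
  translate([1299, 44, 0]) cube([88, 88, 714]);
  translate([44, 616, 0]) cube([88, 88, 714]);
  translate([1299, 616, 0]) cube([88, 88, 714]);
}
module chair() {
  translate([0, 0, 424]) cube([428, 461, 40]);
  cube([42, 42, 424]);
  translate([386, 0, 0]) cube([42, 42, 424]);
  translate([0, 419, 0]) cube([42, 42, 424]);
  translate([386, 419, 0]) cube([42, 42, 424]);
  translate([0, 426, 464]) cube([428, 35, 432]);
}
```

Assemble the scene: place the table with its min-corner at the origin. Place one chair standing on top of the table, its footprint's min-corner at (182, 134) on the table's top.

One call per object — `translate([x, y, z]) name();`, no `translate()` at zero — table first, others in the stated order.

table();
translate([182, 134, 744]) chair();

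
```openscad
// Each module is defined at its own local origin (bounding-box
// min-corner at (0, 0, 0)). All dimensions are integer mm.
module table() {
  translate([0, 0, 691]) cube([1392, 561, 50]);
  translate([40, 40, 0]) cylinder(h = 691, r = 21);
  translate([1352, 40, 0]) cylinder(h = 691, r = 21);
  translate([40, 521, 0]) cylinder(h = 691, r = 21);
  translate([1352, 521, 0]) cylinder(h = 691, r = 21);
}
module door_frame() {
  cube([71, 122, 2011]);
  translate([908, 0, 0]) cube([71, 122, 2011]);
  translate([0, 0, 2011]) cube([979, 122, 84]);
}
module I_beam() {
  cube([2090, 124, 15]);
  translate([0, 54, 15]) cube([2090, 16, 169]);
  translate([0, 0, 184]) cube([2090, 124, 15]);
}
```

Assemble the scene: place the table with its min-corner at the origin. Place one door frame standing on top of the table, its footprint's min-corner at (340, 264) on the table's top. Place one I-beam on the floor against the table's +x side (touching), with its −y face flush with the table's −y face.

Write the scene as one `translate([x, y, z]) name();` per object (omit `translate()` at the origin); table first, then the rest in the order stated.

table();
translate([340, 264, 741]) door_frame();
translate([1392, 0, 0]) I_beam();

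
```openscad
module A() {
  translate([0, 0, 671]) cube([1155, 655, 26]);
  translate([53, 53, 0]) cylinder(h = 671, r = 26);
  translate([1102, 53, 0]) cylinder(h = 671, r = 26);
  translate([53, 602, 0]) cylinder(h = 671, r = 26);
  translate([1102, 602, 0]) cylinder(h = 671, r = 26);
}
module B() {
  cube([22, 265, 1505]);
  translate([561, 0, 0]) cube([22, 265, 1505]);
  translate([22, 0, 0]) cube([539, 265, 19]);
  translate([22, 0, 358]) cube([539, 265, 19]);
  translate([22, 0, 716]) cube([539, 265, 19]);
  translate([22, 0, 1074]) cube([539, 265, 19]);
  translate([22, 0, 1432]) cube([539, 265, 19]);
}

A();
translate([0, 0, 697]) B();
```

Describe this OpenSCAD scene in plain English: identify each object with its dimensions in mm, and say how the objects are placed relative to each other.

A is a table: top 1155 mm (x) × 655 mm (y), 26 mm thick, upper face at z = 697 mm, on four round legs of 52 mm diameter, each leg's bounding box inset 27 mm from the nearest pair of top edges, running from z = 0 to the bottom of the top.

B is a bookshelf 583 mm wide overall, 265 mm deep and 1505 mm tall. The two sides are 22 mm thick vertical panels. 5 horizontal shelves of 19 mm thickness span between the inner faces of the sides; the lowest shelf sits on the floor and shelves are stacked with a clear vertical gap of 339 mm between each pair.

The bookshelf is on top of the table.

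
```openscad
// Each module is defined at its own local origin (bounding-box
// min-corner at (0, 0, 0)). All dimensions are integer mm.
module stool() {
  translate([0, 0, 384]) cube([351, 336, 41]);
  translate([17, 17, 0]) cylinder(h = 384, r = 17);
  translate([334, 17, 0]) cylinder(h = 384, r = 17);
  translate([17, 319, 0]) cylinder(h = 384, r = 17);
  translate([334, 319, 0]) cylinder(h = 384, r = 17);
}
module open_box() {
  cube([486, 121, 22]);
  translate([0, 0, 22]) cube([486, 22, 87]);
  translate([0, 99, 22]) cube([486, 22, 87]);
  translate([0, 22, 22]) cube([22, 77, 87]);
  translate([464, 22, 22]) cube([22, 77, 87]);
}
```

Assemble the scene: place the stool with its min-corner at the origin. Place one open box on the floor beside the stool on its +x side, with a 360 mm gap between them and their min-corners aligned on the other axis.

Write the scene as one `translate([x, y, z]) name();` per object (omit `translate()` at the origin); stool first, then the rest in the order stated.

stool();
translate([711, 0, 0]) open_box();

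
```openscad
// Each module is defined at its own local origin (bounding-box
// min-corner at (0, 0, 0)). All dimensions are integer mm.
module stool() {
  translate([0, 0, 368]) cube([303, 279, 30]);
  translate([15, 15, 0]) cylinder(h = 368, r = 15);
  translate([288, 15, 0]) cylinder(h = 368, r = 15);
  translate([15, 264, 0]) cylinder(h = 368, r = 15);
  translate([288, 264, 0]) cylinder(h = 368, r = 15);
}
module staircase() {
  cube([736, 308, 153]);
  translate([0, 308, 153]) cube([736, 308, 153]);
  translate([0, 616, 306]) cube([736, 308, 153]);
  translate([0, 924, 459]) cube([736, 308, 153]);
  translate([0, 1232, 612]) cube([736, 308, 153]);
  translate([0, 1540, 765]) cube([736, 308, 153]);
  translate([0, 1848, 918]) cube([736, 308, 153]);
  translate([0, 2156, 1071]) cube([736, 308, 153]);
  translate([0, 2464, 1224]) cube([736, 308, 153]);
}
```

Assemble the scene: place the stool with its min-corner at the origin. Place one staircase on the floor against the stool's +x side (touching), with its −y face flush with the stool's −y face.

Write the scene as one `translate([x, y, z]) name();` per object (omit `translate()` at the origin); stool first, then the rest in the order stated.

stool();
translate([303, 0, 0]) staircase();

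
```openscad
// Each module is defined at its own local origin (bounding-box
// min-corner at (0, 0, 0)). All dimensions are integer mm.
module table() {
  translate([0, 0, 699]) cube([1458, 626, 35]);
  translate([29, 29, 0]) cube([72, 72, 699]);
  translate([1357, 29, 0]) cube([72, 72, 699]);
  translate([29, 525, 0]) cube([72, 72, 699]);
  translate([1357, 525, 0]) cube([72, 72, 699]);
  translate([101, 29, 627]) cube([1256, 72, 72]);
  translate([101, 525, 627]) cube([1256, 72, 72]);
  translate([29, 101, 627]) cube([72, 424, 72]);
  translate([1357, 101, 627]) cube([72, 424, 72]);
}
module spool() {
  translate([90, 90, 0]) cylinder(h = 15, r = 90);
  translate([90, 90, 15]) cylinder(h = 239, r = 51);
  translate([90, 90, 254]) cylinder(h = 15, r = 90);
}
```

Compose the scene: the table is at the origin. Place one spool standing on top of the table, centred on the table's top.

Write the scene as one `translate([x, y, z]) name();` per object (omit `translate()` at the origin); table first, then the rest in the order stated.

table();
translate([639, 223, 734]) spool();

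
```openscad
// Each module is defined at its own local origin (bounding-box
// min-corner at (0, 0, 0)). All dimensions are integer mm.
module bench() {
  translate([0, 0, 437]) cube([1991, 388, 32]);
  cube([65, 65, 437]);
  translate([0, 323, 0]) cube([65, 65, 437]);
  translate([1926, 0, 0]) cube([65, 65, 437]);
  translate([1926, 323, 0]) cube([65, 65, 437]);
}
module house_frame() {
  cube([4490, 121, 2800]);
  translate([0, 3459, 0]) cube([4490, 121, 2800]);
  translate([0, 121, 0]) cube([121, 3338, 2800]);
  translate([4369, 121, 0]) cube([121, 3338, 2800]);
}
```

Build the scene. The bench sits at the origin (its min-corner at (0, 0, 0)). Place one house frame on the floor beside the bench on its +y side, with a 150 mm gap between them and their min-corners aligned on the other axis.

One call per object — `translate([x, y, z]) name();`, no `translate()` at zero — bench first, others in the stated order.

bench();
translate([0, 538, 0]) house_frame();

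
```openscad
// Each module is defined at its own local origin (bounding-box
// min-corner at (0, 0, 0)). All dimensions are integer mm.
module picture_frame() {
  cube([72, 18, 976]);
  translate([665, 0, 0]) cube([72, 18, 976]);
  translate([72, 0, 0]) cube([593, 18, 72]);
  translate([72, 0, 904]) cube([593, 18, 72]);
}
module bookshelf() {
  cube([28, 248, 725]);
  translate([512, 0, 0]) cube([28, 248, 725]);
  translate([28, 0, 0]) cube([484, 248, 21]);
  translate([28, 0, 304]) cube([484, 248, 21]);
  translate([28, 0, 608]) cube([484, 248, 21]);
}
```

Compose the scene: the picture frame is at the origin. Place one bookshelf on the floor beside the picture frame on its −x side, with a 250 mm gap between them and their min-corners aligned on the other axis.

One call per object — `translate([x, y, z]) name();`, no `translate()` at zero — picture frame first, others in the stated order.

picture_frame();
translate([-790, 0, 0]) bookshelf();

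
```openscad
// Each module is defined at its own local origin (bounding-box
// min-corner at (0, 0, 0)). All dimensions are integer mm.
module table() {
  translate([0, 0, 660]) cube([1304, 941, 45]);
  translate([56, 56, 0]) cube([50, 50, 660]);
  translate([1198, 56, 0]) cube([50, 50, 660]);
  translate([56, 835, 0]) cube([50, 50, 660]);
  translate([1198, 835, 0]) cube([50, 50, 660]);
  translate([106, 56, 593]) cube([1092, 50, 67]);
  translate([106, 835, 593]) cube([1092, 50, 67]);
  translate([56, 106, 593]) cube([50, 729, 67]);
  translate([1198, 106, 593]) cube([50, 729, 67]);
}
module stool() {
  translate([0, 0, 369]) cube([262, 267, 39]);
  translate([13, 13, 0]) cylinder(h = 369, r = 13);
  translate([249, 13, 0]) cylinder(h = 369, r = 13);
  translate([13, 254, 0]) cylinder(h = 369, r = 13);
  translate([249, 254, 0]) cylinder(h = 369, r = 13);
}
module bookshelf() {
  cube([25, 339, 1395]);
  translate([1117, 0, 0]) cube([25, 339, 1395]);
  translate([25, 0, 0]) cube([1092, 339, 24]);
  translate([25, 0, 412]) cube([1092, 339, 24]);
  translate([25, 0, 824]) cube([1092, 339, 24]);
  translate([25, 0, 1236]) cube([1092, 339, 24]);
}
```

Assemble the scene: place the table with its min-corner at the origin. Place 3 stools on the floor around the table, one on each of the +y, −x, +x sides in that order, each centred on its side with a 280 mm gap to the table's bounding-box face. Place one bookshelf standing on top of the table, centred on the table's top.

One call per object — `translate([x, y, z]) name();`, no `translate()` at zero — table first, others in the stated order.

table();
translate([521, 1221, 0]) stool();
translate([-542, 337, 0]) stool();
translate([1584, 337, 0]) stool();
translate([81, 301, 705]) bookshelf();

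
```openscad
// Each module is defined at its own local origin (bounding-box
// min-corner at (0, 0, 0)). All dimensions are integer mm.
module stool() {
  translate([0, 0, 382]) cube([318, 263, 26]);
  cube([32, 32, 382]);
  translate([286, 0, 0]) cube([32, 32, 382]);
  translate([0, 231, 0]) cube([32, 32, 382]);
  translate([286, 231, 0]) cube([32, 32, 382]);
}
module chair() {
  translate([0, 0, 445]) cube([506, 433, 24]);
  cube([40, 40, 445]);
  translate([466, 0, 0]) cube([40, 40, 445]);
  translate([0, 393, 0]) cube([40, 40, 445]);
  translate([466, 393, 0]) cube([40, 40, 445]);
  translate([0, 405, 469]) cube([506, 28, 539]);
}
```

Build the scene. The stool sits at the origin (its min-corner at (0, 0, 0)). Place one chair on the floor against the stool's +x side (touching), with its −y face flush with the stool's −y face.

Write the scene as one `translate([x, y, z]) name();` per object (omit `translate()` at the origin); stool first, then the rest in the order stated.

stool();
translate([318, 0, 0]) chair();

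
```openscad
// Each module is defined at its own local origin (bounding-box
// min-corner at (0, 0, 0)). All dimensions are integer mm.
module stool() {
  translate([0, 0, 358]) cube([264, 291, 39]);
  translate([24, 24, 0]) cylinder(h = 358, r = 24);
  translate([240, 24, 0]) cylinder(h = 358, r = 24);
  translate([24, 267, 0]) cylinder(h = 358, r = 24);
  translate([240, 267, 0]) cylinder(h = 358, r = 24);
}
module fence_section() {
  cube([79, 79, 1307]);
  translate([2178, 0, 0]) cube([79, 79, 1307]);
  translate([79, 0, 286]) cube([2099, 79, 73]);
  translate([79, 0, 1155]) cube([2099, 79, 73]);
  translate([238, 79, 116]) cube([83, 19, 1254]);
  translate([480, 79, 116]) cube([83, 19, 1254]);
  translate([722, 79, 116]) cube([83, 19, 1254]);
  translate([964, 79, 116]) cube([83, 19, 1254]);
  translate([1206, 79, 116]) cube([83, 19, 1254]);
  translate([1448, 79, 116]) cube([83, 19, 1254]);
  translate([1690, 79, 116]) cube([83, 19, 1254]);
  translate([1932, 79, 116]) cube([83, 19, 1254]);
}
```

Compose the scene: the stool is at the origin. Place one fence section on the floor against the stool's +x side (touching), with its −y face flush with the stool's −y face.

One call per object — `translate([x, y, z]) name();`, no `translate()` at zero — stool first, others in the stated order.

stool();
translate([264, 0, 0]) fence_section();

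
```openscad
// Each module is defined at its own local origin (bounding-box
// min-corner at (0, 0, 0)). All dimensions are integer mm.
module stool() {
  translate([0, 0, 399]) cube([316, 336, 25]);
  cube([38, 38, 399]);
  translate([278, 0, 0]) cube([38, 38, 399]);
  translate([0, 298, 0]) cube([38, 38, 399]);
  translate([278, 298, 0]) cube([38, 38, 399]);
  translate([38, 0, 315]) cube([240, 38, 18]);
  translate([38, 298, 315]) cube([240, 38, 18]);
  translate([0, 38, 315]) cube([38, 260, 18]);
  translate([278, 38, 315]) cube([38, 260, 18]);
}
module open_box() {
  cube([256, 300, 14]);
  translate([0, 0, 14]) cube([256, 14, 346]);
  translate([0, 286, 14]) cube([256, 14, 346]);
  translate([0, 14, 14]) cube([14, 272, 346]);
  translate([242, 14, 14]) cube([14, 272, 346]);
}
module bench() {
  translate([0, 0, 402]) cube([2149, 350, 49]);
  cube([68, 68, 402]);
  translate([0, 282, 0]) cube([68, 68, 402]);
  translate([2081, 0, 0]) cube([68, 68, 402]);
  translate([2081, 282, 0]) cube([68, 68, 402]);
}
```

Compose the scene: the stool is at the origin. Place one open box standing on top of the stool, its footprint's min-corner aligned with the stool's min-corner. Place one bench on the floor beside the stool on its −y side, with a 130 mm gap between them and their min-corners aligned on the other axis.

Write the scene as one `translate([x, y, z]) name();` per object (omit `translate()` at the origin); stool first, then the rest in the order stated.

stool();
translate([0, 0, 424]) open_box();
translate([0, -480, 0]) bench();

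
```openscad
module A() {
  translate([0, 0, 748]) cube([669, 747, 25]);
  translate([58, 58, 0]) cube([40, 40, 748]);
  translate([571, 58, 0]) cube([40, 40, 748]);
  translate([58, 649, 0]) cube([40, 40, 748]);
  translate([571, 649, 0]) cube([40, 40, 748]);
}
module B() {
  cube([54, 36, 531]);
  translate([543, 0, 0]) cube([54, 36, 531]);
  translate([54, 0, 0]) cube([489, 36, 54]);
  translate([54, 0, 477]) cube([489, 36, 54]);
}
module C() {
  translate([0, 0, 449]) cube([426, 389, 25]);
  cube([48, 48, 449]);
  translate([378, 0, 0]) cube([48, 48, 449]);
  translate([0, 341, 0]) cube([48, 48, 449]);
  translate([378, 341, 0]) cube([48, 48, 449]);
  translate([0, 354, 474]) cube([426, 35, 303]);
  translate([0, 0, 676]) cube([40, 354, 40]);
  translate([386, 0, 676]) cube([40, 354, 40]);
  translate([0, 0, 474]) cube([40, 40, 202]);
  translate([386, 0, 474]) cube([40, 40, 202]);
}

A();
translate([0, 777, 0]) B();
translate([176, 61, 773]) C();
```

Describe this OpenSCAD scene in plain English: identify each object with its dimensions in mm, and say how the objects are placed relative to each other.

A is a rectangular dining table. The top is 669×747×25 mm with its upper surface at z = 773 mm. It stands on four 40×40 mm square legs, each inset 58 mm from the nearest pair of top edges, running from the floor to the underside of the top.

B is a picture frame with a 489×423 mm rectangular opening (x by z) and a uniform 54 mm border on every side. Frame depth is 36 mm along y. It is built from two vertical stiles running the full outside height and two horizontal rails spanning the gap between the stiles.

C is a chair. The seat is a 426×389×25 mm slab with its top at z = 474 mm, on four 48×48 mm corner legs (flush with the seat edges, standing on z = 0). A flat backrest 35 mm thick, 303 mm tall, spans the full seat width and rises from the seat top along its +y edge, rear face flush with the rear of the seat. Two armrests of 40×40 mm section run along each side from the seat's front edge to the front of the backrest, top faces 242 mm above the seat top and outer faces flush with the seat's x-edges; a 40×40 mm post under the front of each armrest stands on the seat at the front corner.

The picture frame is on the floor beside the table on its +y side. The chair is on top of the table.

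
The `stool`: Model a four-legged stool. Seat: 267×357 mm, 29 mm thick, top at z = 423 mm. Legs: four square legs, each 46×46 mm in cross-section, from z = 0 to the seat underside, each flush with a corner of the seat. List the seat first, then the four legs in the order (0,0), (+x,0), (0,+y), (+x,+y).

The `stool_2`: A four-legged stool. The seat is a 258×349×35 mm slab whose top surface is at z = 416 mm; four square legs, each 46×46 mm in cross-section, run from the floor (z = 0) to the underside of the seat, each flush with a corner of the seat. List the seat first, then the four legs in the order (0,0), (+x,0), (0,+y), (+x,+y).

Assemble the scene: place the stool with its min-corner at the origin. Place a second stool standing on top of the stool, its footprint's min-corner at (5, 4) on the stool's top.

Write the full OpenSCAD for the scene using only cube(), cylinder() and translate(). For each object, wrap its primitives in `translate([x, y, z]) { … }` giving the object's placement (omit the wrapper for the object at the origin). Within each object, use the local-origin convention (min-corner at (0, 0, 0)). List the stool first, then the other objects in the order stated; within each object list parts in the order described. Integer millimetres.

translate([0, 0, 394]) cube([267, 357, 29]);
cube([46, 46, 394]);
translate([221, 0, 0]) cube([46, 46, 394]);
translate([0, 311, 0]) cube([46, 46, 394]);
translate([221, 311, 0]) cube([46, 46, 394]);
translate([5, 4, 423]) {
  translate([0, 0, 381]) cube([258, 349, 35]);
  cube([46, 46, 381]);
  translate([212, 0, 0]) cube([46, 46, 381]);
  translate([0, 303, 0]) cube([46, 46, 381]);
  translate([212, 303, 0]) cube([46, 46, 381]);
}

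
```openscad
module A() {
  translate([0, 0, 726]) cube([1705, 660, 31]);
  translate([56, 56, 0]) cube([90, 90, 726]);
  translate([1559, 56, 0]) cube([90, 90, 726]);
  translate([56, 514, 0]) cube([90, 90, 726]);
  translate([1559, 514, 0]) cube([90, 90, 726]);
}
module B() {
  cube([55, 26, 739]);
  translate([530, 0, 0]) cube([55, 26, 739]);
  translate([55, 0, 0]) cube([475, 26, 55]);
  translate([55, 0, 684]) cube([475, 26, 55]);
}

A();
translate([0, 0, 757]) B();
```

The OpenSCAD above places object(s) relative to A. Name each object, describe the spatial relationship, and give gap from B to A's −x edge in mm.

A is a table. B is a picture frame. The picture frame is on top of the table. The gap from the picture frame to the table's −x edge is 0 mm.

The picture frame's min-x is at 0; the table's min-x is 0; gap = 0 mm.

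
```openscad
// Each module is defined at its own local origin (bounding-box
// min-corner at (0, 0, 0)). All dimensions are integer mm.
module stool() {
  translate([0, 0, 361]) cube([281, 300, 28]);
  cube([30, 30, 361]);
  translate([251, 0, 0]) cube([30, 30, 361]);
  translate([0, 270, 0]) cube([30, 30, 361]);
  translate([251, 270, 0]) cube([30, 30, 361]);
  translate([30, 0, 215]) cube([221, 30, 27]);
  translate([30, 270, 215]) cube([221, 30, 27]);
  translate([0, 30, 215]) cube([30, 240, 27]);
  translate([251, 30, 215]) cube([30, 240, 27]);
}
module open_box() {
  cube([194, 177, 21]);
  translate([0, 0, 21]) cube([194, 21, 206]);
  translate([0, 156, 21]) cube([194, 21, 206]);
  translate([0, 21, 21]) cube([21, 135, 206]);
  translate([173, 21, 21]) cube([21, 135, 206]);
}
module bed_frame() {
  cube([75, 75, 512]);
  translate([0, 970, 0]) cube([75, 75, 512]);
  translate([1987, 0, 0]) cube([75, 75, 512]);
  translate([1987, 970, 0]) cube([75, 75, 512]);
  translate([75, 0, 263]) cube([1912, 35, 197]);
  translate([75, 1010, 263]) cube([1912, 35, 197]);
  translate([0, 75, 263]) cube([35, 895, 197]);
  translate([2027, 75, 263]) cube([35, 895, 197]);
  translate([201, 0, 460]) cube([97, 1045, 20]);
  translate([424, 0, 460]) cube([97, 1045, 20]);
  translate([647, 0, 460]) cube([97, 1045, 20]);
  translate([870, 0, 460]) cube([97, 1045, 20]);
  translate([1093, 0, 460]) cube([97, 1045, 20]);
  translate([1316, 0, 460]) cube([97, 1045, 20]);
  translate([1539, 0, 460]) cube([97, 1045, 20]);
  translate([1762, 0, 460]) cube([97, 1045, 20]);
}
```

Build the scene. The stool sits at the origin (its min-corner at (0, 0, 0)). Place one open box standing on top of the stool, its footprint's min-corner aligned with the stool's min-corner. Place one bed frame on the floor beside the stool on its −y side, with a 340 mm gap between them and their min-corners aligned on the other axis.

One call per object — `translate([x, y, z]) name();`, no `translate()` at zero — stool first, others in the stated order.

stool();
translate([0, 0, 389]) open_box();
translate([0, -1385, 0]) bed_frame();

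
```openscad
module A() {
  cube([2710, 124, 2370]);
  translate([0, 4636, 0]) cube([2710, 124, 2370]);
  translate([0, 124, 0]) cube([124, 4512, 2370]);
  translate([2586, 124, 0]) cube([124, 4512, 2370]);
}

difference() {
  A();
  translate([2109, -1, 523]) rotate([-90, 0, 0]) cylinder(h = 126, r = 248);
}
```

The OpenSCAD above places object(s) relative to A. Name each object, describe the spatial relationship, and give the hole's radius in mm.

A is a house frame. The house frame has a circular hole through its front wall. The hole's radius is 248 mm.

The subtracted cylinder has r = 248 mm.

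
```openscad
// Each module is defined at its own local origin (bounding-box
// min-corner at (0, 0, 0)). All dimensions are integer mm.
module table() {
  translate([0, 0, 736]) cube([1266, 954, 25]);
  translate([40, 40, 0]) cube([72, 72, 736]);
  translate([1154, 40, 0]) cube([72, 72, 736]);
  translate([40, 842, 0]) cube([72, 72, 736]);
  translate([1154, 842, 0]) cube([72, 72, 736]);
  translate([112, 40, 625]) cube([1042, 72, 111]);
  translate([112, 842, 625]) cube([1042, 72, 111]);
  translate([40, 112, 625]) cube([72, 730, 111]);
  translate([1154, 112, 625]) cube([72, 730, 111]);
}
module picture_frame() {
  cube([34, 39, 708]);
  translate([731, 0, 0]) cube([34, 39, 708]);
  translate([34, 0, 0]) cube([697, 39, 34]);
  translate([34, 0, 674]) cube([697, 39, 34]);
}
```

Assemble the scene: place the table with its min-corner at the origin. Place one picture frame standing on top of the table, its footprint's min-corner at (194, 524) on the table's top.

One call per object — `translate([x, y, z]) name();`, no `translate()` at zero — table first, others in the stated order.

table();
translate([194, 524, 761]) picture_frame();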